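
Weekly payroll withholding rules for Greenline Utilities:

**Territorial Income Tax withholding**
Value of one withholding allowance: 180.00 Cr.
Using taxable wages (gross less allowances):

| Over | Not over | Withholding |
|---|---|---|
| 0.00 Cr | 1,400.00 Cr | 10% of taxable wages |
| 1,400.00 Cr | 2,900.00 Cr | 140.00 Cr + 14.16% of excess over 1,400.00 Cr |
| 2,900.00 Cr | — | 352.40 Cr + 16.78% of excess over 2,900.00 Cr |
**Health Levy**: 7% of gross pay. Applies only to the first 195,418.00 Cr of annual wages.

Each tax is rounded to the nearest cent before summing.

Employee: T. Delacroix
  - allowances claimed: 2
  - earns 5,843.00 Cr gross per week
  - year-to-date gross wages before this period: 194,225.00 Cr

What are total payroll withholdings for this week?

Territorial Income Tax: taxable = 5,843.00 Cr − 2×180.00 Cr = 5,483.00 Cr
  352.40 Cr + 16.78% × (5,483.00 Cr − 2,900.00 Cr) = 352.40 Cr + 16.78% × 2,583.00 Cr = 785.83 Cr
Health Levy: cap 195,418.00 Cr − YTD 194,225.00 Cr = 1,193.00 Cr subject; 7% × 1,193.00 Cr = 83.51 Cr
Total: 785.83 Cr + 83.51 Cr = 869.34 Cr

869.34 Cr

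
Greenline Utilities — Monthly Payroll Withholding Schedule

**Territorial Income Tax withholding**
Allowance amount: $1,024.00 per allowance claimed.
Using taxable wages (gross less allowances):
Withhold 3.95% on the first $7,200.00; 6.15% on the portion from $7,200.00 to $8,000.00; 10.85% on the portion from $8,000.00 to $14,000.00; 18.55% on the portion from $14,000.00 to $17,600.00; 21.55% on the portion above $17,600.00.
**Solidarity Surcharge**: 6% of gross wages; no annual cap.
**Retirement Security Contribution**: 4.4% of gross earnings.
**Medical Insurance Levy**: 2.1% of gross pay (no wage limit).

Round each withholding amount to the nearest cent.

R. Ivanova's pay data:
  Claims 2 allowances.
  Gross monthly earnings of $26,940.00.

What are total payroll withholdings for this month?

Territorial Income Tax: taxable = $26,940.00 − 2×$1,024.00 = $24,892.00
  $1,652.40 + 21.55% × ($24,892.00 − $17,600.00) = $1,652.40 + 21.55% × $7,292.00 = $3,223.83
Solidarity Surcharge: 6% × $26,940.00 = $1,616.40
Retirement Security Contribution: 4.4% × $26,940.00 = $1,185.36
Medical Insurance Levy: 2.1% × $26,940.00 = $565.74
Total: $3,223.83 + $1,616.40 + $1,185.36 + $565.74 = $6,591.33

$6,591.33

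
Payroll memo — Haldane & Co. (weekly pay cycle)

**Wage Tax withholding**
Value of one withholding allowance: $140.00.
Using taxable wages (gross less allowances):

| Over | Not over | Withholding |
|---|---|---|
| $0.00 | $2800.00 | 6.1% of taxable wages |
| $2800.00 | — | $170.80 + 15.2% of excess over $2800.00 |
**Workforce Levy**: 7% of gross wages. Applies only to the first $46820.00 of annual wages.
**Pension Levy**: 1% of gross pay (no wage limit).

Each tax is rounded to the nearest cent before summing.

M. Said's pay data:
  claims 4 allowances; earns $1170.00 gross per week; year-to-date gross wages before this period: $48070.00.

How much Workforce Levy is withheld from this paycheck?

Workforce Levy: YTD $48070.00 ≥ cap $46820.00 → $0.00

$0.00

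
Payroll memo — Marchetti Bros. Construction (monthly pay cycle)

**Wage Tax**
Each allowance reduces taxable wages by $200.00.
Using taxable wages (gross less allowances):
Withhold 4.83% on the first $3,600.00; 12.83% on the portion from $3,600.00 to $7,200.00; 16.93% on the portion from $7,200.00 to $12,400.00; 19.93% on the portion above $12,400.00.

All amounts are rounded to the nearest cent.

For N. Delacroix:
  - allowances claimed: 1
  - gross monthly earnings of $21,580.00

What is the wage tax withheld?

$3,305.83

Wage Tax: taxable = $21,580.00 − 1×$200.00 = $21,380.00
  $1,516.12 + 19.93% × ($21,380.00 − $12,400.00) = $1,516.12 + 19.93% × $8,980.00 = $3,305.83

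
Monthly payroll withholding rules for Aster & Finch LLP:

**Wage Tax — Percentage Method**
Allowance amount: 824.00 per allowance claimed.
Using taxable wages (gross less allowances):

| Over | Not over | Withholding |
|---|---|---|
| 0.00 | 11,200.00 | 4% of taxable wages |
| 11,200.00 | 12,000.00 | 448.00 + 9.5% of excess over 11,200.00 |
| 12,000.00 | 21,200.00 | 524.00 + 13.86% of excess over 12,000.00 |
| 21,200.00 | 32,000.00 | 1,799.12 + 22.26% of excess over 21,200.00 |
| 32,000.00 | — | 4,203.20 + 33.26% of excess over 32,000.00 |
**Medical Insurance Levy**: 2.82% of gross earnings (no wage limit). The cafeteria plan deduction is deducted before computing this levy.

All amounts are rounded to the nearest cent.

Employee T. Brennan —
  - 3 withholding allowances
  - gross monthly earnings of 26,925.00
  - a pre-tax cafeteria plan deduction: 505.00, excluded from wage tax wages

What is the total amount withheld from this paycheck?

Wage Tax: taxable = 26,925.00 − 505.00 − 3×824.00 = 23,948.00
  1,799.12 + 22.26% × (23,948.00 − 21,200.00) = 1,799.12 + 22.26% × 2,748.00 = 2,410.82
Medical Insurance Levy: 2.82% × 26,420.00 = 745.04
Total: 2,410.82 + 745.04 = 3,155.86

3,155.86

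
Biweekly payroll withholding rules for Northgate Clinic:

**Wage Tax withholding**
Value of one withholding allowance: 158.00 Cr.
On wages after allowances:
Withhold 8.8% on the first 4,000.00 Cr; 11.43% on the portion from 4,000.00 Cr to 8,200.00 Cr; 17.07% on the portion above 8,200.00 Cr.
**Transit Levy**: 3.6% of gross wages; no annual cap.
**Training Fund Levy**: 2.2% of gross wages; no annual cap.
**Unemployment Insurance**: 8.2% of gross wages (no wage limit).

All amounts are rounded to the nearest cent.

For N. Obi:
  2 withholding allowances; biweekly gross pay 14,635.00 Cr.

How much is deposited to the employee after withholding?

10,709.53 Cr

Wage Tax: taxable = 14,635.00 Cr − 2×158.00 Cr = 14,319.00 Cr
  832.06 Cr + 17.07% × (14,319.00 Cr − 8,200.00 Cr) = 832.06 Cr + 17.07% × 6,119.00 Cr = 1,876.57 Cr
Transit Levy: 3.6% × 14,635.00 Cr = 526.86 Cr
Training Fund Levy: 2.2% × 14,635.00 Cr = 321.97 Cr
Unemployment Insurance: 8.2% × 14,635.00 Cr = 1,200.07 Cr
Total withheld: 1,876.57 Cr + 526.86 Cr + 321.97 Cr + 1,200.07 Cr = 3,925.47 Cr
Net pay: 14,635.00 Cr − 3,925.47 Cr = 10,709.53 Cr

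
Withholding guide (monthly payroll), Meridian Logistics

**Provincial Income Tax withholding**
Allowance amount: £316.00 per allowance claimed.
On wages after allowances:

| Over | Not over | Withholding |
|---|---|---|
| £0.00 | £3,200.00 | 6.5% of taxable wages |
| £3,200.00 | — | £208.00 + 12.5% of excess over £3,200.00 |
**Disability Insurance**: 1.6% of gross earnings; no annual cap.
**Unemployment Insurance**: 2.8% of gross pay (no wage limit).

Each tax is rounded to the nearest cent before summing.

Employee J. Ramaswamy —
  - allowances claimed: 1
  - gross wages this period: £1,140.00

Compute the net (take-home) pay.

Provincial Income Tax: taxable = £1,140.00 − 1×£316.00 = £824.00
  6.5% × £824.00 = £53.56
Disability Insurance: 1.6% × £1,140.00 = £18.24
Unemployment Insurance: 2.8% × £1,140.00 = £31.92
Total withheld: £53.56 + £18.24 + £31.92 = £103.72
Net pay: £1,140.00 − £103.72 = £1,036.28

£1,036.28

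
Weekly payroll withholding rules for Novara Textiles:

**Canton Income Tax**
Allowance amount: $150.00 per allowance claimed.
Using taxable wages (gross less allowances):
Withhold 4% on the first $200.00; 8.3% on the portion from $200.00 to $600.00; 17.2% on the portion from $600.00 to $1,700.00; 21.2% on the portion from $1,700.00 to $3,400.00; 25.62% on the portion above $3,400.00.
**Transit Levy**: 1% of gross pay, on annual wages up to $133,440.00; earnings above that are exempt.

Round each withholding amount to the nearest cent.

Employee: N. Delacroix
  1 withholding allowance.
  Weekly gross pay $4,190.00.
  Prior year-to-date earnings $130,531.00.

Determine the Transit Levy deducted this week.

$29.09

Transit Levy: cap $133,440.00 − YTD $130,531.00 = $2,909.00 subject; 1% × $2,909.00 = $29.09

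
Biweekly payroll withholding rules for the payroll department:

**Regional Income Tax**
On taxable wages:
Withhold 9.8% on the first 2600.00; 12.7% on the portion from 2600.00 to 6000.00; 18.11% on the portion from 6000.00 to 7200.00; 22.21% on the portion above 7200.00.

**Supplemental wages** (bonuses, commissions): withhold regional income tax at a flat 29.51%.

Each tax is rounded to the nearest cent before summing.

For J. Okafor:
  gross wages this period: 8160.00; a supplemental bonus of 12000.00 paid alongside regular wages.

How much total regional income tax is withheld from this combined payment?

4658.34

Regional Income Tax: taxable = 8160.00
  903.92 + 22.21% × (8160.00 − 7200.00) = 903.92 + 22.21% × 960.00 = 1117.14
Supplemental (29.51% flat on bonus): 29.51% × 12000.00 = 3541.20
Total regional income tax: 1117.14 + 3541.20 = 4658.34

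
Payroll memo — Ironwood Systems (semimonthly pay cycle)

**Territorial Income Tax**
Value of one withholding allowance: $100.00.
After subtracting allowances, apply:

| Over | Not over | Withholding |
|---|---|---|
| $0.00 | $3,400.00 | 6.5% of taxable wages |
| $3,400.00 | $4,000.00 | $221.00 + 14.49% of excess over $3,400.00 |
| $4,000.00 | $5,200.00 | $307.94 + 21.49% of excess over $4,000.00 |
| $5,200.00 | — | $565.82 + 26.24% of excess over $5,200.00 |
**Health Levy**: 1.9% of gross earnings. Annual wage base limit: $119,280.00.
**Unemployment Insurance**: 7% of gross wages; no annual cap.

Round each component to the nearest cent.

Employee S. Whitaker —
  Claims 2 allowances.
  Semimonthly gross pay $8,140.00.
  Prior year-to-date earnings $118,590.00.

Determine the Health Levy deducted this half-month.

Health Levy: cap $119,280.00 − YTD $118,590.00 = $690.00 subject; 1.9% × $690.00 = $13.11

$13.11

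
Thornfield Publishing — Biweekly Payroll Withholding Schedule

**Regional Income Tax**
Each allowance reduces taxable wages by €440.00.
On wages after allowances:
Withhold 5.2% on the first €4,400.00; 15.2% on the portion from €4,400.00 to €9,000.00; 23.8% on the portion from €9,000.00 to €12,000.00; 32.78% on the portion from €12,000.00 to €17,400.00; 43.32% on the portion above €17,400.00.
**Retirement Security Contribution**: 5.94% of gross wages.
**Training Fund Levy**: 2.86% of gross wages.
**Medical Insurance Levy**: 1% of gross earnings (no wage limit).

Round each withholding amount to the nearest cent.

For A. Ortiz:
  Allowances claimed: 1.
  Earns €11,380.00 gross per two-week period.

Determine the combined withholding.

€2,504.96

Regional Income Tax: taxable = €11,380.00 − 1×€440.00 = €10,940.00
  €928.00 + 23.8% × (€10,940.00 − €9,000.00) = €928.00 + 23.8% × €1,940.00 = €1,389.72
Retirement Security Contribution: 5.94% × €11,380.00 = €675.97
Training Fund Levy: 2.86% × €11,380.00 = €325.47
Medical Insurance Levy: 1% × €11,380.00 = €113.80
Total: €1,389.72 + €675.97 + €325.47 + €113.80 = €2,504.96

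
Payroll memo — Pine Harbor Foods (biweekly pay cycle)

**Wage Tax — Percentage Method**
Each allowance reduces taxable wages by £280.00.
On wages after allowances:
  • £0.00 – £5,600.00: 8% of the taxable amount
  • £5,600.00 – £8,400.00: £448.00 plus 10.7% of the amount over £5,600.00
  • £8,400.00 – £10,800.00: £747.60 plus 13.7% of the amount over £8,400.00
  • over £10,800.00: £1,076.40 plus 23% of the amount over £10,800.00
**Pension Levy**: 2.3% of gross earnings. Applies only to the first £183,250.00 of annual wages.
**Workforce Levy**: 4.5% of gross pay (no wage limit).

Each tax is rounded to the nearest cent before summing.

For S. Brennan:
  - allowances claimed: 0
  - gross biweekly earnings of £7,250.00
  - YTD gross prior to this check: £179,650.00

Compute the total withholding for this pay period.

Wage Tax: taxable = £7,250.00
  £448.00 + 10.7% × (£7,250.00 − £5,600.00) = £448.00 + 10.7% × £1,650.00 = £624.55
Pension Levy: cap £183,250.00 − YTD £179,650.00 = £3,600.00 subject; 2.3% × £3,600.00 = £82.80
Workforce Levy: 4.5% × £7,250.00 = £326.25
Total: £624.55 + £82.80 + £326.25 = £1,033.60

£1,033.60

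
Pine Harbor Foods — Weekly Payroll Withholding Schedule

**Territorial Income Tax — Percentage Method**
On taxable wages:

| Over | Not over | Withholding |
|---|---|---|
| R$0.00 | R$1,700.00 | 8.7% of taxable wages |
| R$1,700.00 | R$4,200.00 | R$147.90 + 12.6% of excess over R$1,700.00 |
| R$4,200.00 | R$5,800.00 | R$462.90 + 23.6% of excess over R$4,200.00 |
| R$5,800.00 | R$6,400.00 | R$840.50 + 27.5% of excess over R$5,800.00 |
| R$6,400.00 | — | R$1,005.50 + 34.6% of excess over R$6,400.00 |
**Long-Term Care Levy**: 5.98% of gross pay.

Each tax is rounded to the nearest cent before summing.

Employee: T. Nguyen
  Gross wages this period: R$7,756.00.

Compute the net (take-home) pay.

R$5,817.51

Territorial Income Tax: taxable = R$7,756.00
  R$1,005.50 + 34.6% × (R$7,756.00 − R$6,400.00) = R$1,005.50 + 34.6% × R$1,356.00 = R$1,474.68
Long-Term Care Levy: 5.98% × R$7,756.00 = R$463.81
Total withheld: R$1,474.68 + R$463.81 = R$1,938.49
Net pay: R$7,756.00 − R$1,938.49 = R$5,817.51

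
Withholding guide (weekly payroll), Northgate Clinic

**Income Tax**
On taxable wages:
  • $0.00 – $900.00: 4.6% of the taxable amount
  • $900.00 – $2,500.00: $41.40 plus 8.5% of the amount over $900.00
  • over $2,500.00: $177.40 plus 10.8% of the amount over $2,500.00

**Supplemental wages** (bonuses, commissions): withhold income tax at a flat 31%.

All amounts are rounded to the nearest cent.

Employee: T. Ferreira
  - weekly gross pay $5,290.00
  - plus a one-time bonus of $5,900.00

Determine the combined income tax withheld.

Income Tax: taxable = $5,290.00
  $177.40 + 10.8% × ($5,290.00 − $2,500.00) = $177.40 + 10.8% × $2,790.00 = $478.72
Supplemental (31% flat on bonus): 31% × $5,900.00 = $1,829.00
Total income tax: $478.72 + $1,829.00 = $2,307.72

$2,307.72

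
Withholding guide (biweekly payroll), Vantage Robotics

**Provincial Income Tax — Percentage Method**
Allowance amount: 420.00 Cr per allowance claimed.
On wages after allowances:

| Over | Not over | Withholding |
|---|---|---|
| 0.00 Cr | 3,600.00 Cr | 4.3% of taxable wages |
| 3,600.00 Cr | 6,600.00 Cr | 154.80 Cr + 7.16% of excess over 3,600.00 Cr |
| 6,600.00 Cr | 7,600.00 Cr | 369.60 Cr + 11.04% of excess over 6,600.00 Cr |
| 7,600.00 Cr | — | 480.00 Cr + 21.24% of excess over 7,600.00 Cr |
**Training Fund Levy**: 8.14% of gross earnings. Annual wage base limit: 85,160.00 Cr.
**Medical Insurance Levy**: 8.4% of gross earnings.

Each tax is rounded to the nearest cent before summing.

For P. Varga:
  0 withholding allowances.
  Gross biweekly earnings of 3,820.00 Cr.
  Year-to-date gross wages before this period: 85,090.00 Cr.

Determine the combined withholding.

Provincial Income Tax: taxable = 3,820.00 Cr
  154.80 Cr + 7.16% × (3,820.00 Cr − 3,600.00 Cr) = 154.80 Cr + 7.16% × 220.00 Cr = 170.55 Cr
Training Fund Levy: cap 85,160.00 Cr − YTD 85,090.00 Cr = 70.00 Cr subject; 8.14% × 70.00 Cr = 5.70 Cr
Medical Insurance Levy: 8.4% × 3,820.00 Cr = 320.88 Cr
Total: 170.55 Cr + 5.70 Cr + 320.88 Cr = 497.13 Cr

497.13 Cr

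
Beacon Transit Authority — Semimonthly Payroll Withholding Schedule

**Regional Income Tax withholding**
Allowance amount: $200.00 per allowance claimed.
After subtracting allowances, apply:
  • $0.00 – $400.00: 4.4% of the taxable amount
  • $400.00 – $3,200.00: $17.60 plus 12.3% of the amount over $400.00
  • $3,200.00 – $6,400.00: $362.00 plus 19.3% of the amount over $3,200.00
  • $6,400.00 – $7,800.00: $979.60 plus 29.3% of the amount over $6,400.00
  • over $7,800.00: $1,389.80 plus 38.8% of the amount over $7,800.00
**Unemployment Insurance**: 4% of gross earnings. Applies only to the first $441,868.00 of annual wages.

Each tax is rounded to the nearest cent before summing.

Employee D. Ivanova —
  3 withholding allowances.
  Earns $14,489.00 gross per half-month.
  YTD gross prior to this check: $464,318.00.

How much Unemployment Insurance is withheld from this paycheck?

Unemployment Insurance: YTD $464,318.00 ≥ cap $441,868.00 → $0.00

$0.00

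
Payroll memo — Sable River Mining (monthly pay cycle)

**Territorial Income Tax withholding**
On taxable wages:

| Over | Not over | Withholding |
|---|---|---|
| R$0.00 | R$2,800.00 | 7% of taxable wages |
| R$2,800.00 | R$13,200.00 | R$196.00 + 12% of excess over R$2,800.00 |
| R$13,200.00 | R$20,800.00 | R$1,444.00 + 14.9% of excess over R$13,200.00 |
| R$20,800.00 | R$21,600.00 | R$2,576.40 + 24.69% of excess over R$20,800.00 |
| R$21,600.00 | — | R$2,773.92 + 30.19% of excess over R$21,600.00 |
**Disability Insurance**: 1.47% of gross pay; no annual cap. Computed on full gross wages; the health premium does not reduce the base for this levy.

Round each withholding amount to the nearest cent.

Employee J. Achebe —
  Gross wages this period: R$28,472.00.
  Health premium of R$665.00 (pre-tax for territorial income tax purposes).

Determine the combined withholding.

R$5,066.35

Territorial Income Tax: taxable = R$28,472.00 − R$665.00 = R$27,807.00
  R$2,773.92 + 30.19% × (R$27,807.00 − R$21,600.00) = R$2,773.92 + 30.19% × R$6,207.00 = R$4,647.81
Disability Insurance: 1.47% × R$28,472.00 = R$418.54
Total: R$4,647.81 + R$418.54 = R$5,066.35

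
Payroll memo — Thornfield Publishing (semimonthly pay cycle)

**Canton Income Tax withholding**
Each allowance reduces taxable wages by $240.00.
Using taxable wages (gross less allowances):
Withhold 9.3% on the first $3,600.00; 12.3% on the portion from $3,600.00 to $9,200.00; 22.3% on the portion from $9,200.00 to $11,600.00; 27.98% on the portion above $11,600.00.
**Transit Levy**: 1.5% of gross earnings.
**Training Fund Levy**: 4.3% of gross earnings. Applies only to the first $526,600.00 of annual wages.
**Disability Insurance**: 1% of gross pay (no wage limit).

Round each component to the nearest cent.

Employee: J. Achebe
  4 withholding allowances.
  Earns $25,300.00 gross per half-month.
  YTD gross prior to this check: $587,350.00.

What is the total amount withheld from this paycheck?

Canton Income Tax: taxable = $25,300.00 − 4×$240.00 = $24,340.00
  $1,558.80 + 27.98% × ($24,340.00 − $11,600.00) = $1,558.80 + 27.98% × $12,740.00 = $5,123.45
Transit Levy: 1.5% × $25,300.00 = $379.50
Training Fund Levy: YTD $587,350.00 ≥ cap $526,600.00 → $0.00
Disability Insurance: 1% × $25,300.00 = $253.00
Total: $5,123.45 + $379.50 + $0.00 + $253.00 = $5,755.95

$5,755.95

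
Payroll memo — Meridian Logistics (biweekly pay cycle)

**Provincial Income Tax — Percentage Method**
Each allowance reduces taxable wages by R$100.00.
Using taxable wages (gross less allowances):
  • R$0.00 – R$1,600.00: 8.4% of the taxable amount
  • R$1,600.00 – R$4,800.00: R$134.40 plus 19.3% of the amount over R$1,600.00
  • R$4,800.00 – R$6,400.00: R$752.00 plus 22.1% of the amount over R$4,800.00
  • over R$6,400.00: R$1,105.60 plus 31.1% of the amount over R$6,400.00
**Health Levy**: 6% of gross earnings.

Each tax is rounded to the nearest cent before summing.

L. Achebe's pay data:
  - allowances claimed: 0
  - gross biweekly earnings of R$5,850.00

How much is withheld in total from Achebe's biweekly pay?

R$1,335.05

Provincial Income Tax: taxable = R$5,850.00
  R$752.00 + 22.1% × (R$5,850.00 − R$4,800.00) = R$752.00 + 22.1% × R$1,050.00 = R$984.05
Health Levy: 6% × R$5,850.00 = R$351.00
Total: R$984.05 + R$351.00 = R$1,335.05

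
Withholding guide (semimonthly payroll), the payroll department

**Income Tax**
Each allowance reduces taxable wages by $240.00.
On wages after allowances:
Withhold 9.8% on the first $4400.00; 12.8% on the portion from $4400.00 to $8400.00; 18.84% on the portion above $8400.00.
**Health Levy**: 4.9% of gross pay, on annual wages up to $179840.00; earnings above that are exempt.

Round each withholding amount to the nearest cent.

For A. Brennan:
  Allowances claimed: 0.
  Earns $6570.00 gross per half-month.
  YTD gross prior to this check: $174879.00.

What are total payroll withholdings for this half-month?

$952.05

Income Tax: taxable = $6570.00
  $431.20 + 12.8% × ($6570.00 − $4400.00) = $431.20 + 12.8% × $2170.00 = $708.96
Health Levy: cap $179840.00 − YTD $174879.00 = $4961.00 subject; 4.9% × $4961.00 = $243.09
Total: $708.96 + $243.09 = $952.05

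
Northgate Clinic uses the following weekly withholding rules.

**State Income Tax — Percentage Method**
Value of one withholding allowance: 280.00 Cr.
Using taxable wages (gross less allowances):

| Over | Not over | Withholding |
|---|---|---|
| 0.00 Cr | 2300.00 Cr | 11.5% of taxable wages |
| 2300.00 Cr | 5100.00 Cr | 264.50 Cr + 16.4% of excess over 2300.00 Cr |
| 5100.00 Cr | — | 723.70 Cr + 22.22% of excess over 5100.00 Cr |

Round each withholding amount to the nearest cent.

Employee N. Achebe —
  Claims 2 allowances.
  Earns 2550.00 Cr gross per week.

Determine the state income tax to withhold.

State Income Tax: taxable = 2550.00 Cr − 2×280.00 Cr = 1990.00 Cr
  11.5% × 1990.00 Cr = 228.85 Cr

228.85 Cr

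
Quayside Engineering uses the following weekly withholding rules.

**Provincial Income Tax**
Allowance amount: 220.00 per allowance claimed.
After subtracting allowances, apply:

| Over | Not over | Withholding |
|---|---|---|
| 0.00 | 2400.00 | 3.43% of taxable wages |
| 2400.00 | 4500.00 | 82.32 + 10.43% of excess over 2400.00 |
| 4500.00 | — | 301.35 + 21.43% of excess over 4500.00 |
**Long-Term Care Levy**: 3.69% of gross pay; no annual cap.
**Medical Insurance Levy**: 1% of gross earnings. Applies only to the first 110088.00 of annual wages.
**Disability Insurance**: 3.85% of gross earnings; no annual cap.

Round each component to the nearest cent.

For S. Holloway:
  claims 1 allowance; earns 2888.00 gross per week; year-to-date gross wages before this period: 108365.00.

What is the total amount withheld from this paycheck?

345.26

Provincial Income Tax: taxable = 2888.00 − 1×220.00 = 2668.00
  82.32 + 10.43% × (2668.00 − 2400.00) = 82.32 + 10.43% × 268.00 = 110.27
Long-Term Care Levy: 3.69% × 2888.00 = 106.57
Medical Insurance Levy: cap 110088.00 − YTD 108365.00 = 1723.00 subject; 1% × 1723.00 = 17.23
Disability Insurance: 3.85% × 2888.00 = 111.19
Total: 110.27 + 106.57 + 17.23 + 111.19 = 345.26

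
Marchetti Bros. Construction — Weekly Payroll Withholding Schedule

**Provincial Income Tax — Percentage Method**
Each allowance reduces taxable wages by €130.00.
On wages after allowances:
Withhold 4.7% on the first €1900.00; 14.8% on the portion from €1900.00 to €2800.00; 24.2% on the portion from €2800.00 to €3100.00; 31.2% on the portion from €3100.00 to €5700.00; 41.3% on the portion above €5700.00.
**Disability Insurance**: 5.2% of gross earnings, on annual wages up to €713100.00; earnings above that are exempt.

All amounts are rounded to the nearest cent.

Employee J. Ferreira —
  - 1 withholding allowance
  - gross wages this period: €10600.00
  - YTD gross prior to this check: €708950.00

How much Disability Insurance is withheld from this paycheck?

€215.80

Disability Insurance: cap €713100.00 − YTD €708950.00 = €4150.00 subject; 5.2% × €4150.00 = €215.80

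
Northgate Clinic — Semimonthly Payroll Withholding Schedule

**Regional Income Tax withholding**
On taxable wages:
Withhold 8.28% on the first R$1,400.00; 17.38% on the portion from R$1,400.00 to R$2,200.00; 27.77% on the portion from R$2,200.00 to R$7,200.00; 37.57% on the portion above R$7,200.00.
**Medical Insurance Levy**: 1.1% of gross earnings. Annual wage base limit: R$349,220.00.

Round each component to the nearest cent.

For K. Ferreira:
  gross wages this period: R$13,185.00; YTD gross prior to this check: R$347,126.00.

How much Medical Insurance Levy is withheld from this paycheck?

R$23.03

Medical Insurance Levy: cap R$349,220.00 − YTD R$347,126.00 = R$2,094.00 subject; 1.1% × R$2,094.00 = R$23.03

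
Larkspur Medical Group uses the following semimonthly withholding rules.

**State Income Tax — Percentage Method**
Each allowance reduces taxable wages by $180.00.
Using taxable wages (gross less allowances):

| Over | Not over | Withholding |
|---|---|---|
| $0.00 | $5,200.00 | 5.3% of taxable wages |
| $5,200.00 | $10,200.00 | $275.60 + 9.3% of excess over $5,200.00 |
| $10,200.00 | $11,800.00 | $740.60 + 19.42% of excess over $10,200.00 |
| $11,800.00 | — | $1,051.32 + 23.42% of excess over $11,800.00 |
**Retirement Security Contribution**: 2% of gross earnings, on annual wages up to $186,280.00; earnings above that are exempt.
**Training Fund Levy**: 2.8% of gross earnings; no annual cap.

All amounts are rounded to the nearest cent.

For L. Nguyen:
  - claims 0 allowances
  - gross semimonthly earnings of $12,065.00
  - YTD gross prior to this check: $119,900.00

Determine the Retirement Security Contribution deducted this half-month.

$241.30

Retirement Security Contribution: 2% × $12,065.00 = $241.30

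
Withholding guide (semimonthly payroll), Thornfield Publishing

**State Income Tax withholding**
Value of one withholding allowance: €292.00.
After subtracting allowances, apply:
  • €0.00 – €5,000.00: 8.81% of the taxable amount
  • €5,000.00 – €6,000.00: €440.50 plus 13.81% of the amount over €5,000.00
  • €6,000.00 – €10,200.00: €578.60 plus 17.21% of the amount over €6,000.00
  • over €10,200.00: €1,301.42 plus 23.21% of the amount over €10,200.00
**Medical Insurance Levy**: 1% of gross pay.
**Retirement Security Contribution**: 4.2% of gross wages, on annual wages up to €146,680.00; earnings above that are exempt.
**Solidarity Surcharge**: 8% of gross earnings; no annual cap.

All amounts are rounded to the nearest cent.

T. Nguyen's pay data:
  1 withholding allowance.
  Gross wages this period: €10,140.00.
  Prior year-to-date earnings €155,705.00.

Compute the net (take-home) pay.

€7,986.56

State Income Tax: taxable = €10,140.00 − 1×€292.00 = €9,848.00
  €578.60 + 17.21% × (€9,848.00 − €6,000.00) = €578.60 + 17.21% × €3,848.00 = €1,240.84
Medical Insurance Levy: 1% × €10,140.00 = €101.40
Retirement Security Contribution: YTD €155,705.00 ≥ cap €146,680.00 → €0.00
Solidarity Surcharge: 8% × €10,140.00 = €811.20
Total withheld: €1,240.84 + €101.40 + €0.00 + €811.20 = €2,153.44
Net pay: €10,140.00 − €2,153.44 = €7,986.56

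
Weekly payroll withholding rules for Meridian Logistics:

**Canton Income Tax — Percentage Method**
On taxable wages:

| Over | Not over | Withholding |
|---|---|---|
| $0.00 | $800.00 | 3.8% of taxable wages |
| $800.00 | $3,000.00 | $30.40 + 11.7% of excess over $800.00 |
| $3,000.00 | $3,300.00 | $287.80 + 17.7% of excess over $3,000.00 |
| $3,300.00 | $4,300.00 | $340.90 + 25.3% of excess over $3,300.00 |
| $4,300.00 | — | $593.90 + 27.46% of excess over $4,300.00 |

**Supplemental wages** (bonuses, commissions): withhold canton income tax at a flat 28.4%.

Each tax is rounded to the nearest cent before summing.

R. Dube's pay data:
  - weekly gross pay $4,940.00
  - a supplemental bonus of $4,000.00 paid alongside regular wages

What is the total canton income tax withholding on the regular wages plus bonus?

Canton Income Tax: taxable = $4,940.00
  $593.90 + 27.46% × ($4,940.00 − $4,300.00) = $593.90 + 27.46% × $640.00 = $769.64
Supplemental (28.4% flat on bonus): 28.4% × $4,000.00 = $1,136.00
Total canton income tax: $769.64 + $1,136.00 = $1,905.64

$1,905.64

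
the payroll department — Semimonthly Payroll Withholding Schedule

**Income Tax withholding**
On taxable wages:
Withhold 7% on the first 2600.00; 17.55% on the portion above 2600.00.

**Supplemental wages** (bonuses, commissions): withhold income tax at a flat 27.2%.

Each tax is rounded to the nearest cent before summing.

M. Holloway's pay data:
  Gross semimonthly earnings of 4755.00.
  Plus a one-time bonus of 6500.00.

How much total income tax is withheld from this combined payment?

2328.20

Income Tax: taxable = 4755.00
  182.00 + 17.55% × (4755.00 − 2600.00) = 182.00 + 17.55% × 2155.00 = 560.20
Supplemental (27.2% flat on bonus): 27.2% × 6500.00 = 1768.00
Total income tax: 560.20 + 1768.00 = 2328.20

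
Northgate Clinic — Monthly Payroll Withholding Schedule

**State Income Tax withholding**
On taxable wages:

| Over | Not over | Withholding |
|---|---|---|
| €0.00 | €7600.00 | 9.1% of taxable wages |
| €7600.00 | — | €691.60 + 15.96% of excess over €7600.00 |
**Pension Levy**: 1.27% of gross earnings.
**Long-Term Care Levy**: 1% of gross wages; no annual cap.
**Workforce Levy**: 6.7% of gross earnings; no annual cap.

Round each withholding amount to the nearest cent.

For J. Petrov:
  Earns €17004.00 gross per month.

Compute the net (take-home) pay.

€13286.26

State Income Tax: taxable = €17004.00
  €691.60 + 15.96% × (€17004.00 − €7600.00) = €691.60 + 15.96% × €9404.00 = €2192.48
Pension Levy: 1.27% × €17004.00 = €215.95
Long-Term Care Levy: 1% × €17004.00 = €170.04
Workforce Levy: 6.7% × €17004.00 = €1139.27
Total withheld: €2192.48 + €215.95 + €170.04 + €1139.27 = €3717.74
Net pay: €17004.00 − €3717.74 = €13286.26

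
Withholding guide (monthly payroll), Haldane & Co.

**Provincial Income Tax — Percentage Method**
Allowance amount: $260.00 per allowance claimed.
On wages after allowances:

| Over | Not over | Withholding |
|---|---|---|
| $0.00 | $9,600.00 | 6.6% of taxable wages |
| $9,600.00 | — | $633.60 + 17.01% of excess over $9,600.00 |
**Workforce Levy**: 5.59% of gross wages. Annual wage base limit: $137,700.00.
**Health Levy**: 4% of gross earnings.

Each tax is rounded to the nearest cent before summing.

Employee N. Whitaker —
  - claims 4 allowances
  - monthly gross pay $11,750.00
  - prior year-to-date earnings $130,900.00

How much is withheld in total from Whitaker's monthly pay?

Provincial Income Tax: taxable = $11,750.00 − 4×$260.00 = $10,710.00
  $633.60 + 17.01% × ($10,710.00 − $9,600.00) = $633.60 + 17.01% × $1,110.00 = $822.41
Workforce Levy: cap $137,700.00 − YTD $130,900.00 = $6,800.00 subject; 5.59% × $6,800.00 = $380.12
Health Levy: 4% × $11,750.00 = $470.00
Total: $822.41 + $380.12 + $470.00 = $1,672.53

$1,672.53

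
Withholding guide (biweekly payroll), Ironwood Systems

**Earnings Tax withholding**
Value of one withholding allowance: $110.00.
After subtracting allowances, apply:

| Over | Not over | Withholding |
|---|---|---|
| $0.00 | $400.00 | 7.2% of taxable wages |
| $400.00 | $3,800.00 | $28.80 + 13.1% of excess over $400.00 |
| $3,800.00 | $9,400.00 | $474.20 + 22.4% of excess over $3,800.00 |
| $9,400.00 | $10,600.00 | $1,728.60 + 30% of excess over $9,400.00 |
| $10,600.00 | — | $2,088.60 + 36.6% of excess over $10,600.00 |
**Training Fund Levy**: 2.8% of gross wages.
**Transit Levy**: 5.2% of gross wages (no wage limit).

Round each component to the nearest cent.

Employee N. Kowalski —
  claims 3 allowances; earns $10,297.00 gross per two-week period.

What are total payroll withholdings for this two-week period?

Earnings Tax: taxable = $10,297.00 − 3×$110.00 = $9,967.00
  $1,728.60 + 30% × ($9,967.00 − $9,400.00) = $1,728.60 + 30% × $567.00 = $1,898.70
Training Fund Levy: 2.8% × $10,297.00 = $288.32
Transit Levy: 5.2% × $10,297.00 = $535.44
Total: $1,898.70 + $288.32 + $535.44 = $2,722.46

$2,722.46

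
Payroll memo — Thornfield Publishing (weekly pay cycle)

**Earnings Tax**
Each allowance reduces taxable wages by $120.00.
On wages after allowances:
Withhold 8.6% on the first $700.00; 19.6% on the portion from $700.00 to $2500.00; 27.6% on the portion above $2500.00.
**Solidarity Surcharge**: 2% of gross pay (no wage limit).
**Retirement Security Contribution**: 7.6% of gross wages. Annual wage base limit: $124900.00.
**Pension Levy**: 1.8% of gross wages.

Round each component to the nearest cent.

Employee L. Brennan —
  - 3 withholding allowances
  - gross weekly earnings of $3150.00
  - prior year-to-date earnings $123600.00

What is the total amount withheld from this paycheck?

Earnings Tax: taxable = $3150.00 − 3×$120.00 = $2790.00
  $413.00 + 27.6% × ($2790.00 − $2500.00) = $413.00 + 27.6% × $290.00 = $493.04
Solidarity Surcharge: 2% × $3150.00 = $63.00
Retirement Security Contribution: cap $124900.00 − YTD $123600.00 = $1300.00 subject; 7.6% × $1300.00 = $98.80
Pension Levy: 1.8% × $3150.00 = $56.70
Total: $493.04 + $63.00 + $98.80 + $56.70 = $711.54

$711.54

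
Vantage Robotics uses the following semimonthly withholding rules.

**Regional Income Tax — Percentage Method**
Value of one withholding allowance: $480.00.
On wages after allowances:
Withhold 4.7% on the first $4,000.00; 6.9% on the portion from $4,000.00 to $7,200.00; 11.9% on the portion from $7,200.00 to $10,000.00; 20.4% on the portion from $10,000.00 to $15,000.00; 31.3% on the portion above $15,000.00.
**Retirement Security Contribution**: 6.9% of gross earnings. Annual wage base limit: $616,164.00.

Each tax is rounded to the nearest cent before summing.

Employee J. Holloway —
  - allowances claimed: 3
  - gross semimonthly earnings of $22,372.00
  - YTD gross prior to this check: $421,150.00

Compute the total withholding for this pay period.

Regional Income Tax: taxable = $22,372.00 − 3×$480.00 = $20,932.00
  $1,762.00 + 31.3% × ($20,932.00 − $15,000.00) = $1,762.00 + 31.3% × $5,932.00 = $3,618.72
Retirement Security Contribution: 6.9% × $22,372.00 = $1,543.67
Total: $3,618.72 + $1,543.67 = $5,162.39

$5,162.39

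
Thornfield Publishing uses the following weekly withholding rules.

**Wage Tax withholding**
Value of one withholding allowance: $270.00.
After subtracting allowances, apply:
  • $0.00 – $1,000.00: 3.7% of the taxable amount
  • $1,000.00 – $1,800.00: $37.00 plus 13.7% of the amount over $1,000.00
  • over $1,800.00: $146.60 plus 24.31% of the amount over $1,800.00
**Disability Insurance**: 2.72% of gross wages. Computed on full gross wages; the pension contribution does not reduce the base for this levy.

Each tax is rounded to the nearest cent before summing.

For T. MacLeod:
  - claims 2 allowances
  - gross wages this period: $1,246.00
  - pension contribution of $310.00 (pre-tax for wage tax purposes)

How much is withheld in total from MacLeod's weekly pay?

Wage Tax: taxable = $1,246.00 − $310.00 − 2×$270.00 = $396.00
  3.7% × $396.00 = $14.65
Disability Insurance: 2.72% × $1,246.00 = $33.89
Total: $14.65 + $33.89 = $48.54

$48.54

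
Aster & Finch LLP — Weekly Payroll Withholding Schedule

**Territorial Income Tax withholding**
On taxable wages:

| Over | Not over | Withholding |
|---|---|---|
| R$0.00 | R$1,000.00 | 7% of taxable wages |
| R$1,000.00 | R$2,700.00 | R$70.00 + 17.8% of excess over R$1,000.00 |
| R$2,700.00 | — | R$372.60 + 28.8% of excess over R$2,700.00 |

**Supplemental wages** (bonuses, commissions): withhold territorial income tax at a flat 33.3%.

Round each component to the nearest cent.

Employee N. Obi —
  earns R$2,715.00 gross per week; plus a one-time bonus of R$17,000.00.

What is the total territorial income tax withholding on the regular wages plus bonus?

R$6,037.92

Territorial Income Tax: taxable = R$2,715.00
  R$372.60 + 28.8% × (R$2,715.00 − R$2,700.00) = R$372.60 + 28.8% × R$15.00 = R$376.92
Supplemental (33.3% flat on bonus): 33.3% × R$17,000.00 = R$5,661.00
Total territorial income tax: R$376.92 + R$5,661.00 = R$6,037.92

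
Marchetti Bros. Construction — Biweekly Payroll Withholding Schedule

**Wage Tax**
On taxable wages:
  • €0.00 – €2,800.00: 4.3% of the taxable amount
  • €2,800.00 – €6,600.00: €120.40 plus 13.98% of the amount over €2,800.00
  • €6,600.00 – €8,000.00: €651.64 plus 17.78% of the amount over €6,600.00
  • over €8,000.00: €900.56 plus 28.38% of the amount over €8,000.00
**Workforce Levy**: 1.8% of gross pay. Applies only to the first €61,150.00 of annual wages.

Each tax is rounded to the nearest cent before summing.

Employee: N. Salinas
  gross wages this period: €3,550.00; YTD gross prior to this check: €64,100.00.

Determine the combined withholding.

Wage Tax: taxable = €3,550.00
  €120.40 + 13.98% × (€3,550.00 − €2,800.00) = €120.40 + 13.98% × €750.00 = €225.25
Workforce Levy: YTD €64,100.00 ≥ cap €61,150.00 → €0.00
Total: €225.25 + €0.00 = €225.25

€225.25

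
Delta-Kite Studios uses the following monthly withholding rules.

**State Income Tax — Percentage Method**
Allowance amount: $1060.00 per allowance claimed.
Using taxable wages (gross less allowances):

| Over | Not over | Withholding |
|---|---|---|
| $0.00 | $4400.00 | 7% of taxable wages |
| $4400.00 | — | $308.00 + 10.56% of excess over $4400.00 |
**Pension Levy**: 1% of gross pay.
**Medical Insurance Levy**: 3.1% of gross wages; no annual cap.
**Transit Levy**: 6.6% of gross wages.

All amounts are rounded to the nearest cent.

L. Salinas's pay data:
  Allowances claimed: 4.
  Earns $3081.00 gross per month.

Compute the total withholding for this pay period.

$329.67

State Income Tax: taxable = $3081.00 − 4×$1060.00 = $-1159.00
  Taxable ≤ 0 → $0.00
Pension Levy: 1% × $3081.00 = $30.81
Medical Insurance Levy: 3.1% × $3081.00 = $95.51
Transit Levy: 6.6% × $3081.00 = $203.35
Total: $0.00 + $30.81 + $95.51 + $203.35 = $329.67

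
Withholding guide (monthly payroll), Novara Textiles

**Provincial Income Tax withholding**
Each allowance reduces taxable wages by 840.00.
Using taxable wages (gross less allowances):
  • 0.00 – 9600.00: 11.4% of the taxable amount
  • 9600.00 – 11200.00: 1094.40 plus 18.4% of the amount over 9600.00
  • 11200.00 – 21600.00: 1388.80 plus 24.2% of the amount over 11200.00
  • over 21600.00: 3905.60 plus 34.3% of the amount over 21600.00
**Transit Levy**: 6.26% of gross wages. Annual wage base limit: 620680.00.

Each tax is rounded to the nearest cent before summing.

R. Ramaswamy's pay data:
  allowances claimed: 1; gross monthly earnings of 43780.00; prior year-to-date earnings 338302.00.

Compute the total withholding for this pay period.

13965.85

Provincial Income Tax: taxable = 43780.00 − 1×840.00 = 42940.00
  3905.60 + 34.3% × (42940.00 − 21600.00) = 3905.60 + 34.3% × 21340.00 = 11225.22
Transit Levy: 6.26% × 43780.00 = 2740.63
Total: 11225.22 + 2740.63 = 13965.85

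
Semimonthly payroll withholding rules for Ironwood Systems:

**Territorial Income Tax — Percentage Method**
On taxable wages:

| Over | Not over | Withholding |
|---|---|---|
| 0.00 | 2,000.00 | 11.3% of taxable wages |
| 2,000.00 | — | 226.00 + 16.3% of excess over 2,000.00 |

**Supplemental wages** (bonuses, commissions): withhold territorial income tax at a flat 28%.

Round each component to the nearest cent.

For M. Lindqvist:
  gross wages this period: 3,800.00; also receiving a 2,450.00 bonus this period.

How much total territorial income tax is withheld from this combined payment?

Territorial Income Tax: taxable = 3,800.00
  226.00 + 16.3% × (3,800.00 − 2,000.00) = 226.00 + 16.3% × 1,800.00 = 519.40
Supplemental (28% flat on bonus): 28% × 2,450.00 = 686.00
Total territorial income tax: 519.40 + 686.00 = 1,205.40

1,205.40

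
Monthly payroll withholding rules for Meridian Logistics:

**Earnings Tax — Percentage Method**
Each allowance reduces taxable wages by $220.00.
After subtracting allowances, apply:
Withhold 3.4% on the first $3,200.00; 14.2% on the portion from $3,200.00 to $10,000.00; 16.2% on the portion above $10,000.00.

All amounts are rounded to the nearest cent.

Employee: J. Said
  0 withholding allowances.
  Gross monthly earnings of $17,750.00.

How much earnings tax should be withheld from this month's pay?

Earnings Tax: taxable = $17,750.00
  $1,074.40 + 16.2% × ($17,750.00 − $10,000.00) = $1,074.40 + 16.2% × $7,750.00 = $2,329.90

$2,329.90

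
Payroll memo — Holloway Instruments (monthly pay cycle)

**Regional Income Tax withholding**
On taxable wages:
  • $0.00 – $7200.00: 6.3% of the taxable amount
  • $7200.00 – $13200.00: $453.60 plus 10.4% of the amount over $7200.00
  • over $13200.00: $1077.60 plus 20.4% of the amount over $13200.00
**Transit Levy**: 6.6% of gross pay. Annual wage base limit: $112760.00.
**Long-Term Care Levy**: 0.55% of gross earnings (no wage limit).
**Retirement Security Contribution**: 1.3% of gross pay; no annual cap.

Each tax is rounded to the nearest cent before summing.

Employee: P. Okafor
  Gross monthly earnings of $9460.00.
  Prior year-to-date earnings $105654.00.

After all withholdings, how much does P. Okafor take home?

$8127.35

Regional Income Tax: taxable = $9460.00
  $453.60 + 10.4% × ($9460.00 − $7200.00) = $453.60 + 10.4% × $2260.00 = $688.64
Transit Levy: cap $112760.00 − YTD $105654.00 = $7106.00 subject; 6.6% × $7106.00 = $469.00
Long-Term Care Levy: 0.55% × $9460.00 = $52.03
Retirement Security Contribution: 1.3% × $9460.00 = $122.98
Total withheld: $688.64 + $469.00 + $52.03 + $122.98 = $1332.65
Net pay: $9460.00 − $1332.65 = $8127.35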